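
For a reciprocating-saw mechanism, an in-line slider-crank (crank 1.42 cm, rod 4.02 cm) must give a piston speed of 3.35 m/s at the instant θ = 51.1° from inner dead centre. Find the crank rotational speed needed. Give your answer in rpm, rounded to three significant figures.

For an in-line slider-crank, |v_piston| = rω|sinθ|·[1 + r cosθ/√(L² − r² sin²θ)].
With r = 0.0142 m, L = 0.0402 m, θ = 51.1°: the bracketed kinematic factor |dx/dθ| = 0.013601 m.
ω = v/|dx/dθ| = 3.35/0.013601 = 246.31 rad/s.
N = 60ω/(2π) = 2352.1 rpm.

2350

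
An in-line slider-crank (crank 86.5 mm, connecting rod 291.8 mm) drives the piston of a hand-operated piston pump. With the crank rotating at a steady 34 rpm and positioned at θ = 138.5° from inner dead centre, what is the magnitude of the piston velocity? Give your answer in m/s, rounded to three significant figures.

0.158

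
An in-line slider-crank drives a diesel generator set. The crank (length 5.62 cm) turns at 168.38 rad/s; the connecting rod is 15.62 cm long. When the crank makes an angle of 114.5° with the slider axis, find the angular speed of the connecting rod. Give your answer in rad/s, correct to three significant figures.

26.6

ω = 168.4 rad/s
The rod makes angle φ with the slider axis where L sinφ = r sinθ; differentiating, L cosφ·φ̇ = r ω cosθ.
L cosφ = √(L² − r² sin²θ) = 0.14759 m.
|ω_rod| = r ω |cosθ| / √(L² − r² sin²θ) = 0.0562·168.4·0.41469/0.14759 = 26.588 rad/s.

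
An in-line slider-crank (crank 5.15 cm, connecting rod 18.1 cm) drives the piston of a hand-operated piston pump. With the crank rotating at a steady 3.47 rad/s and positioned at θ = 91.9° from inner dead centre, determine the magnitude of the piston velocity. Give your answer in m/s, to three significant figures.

ω = 3.47 rad/s
For an in-line slider-crank, x = r cosθ + √(L² − r² sin²θ), so v = −rω sinθ·[1 + r cosθ/√(L² − r² sin²θ)].
With r = 0.0515 m, L = 0.181 m, θ = 91.9°: √(L² − r² sin²θ) = 0.17353 m.
v = −0.0515·3.47·0.99945·[1 + 0.0515·-0.03316/0.17353] = -0.17685 m/s.
|v| = 0.17685 m/s.

0.177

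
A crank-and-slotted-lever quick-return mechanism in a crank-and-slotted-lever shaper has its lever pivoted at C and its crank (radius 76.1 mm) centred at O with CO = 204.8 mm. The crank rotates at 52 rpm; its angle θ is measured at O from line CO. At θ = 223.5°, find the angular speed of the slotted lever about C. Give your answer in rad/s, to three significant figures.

1.20

ω = 5.445 rad/s (from 52 rpm).
Crank pin A relative to C: A = (d + r cosθ, r sinθ); lever angle φ = atan2(r sinθ, d + r cosθ).
Differentiating tanφ: φ̇ = rω(d cosθ + r)/(d² + r² + 2dr cosθ).
d² + r² + 2dr cosθ = |CA|² = 0.0251239 m²;  d cosθ + r = -0.072457 m.
|ω_lever| = |0.0761·5.445·-0.072457| / 0.0251239 = 1.1951 rad/s.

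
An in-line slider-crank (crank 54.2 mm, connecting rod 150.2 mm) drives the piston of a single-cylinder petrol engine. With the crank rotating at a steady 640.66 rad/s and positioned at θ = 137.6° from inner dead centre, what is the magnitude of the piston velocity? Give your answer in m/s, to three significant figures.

17.0

ω = 640.7 rad/s
For an in-line slider-crank, x = r cosθ + √(L² − r² sin²θ), so v = −rω sinθ·[1 + r cosθ/√(L² − r² sin²θ)].
With r = 0.0542 m, L = 0.1502 m, θ = 137.6°: √(L² − r² sin²θ) = 0.14569 m.
v = −0.0542·640.7·0.67430·[1 + 0.0542·-0.73846/0.14569] = -16.982 m/s.
|v| = 16.982 m/s.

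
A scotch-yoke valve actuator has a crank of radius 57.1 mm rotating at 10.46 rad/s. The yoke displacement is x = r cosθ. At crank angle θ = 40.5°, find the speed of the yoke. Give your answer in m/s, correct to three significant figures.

0.388

ω = 10.46 rad/s
x = r cosθ ⇒ ẋ = −rω sinθ.
|v| = rω|sinθ| = 0.0571·10.46·|sin 40.5°| = 0.38789 m/s.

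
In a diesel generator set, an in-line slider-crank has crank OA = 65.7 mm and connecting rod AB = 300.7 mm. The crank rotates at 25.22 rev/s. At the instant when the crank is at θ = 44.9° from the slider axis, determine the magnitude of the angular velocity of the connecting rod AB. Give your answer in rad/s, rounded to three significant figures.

24.8

ω = 158.5 rad/s (converted from 25.22 rev/s).
The rod makes angle φ with the slider axis where L sinφ = r sinθ; differentiating, L cosφ·φ̇ = r ω cosθ.
L cosφ = √(L² − r² sin²θ) = 0.2971 m.
|ω_rod| = r ω |cosθ| / √(L² − r² sin²θ) = 0.0657·158.5·0.70834/0.2971 = 24.821 rad/s.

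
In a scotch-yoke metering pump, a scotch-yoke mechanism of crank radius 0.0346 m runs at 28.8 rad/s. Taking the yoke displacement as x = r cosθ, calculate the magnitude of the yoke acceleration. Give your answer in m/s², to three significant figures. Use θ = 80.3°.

ω = 28.8 rad/s
x = r cosθ ⇒ ẍ = −rω² cosθ (ω constant).
|a| = rω²|cosθ| = 0.0346·(28.8)²·|cos 80.3°| = 4.8354 m/s².

4.84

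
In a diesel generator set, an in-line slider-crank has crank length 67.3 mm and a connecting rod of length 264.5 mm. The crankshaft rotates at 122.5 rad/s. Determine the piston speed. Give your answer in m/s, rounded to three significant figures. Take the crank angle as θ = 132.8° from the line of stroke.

ω = 122.5 rad/s
For an in-line slider-crank, x = r cosθ + √(L² − r² sin²θ), so v = −rω sinθ·[1 + r cosθ/√(L² − r² sin²θ)].
With r = 0.0673 m, L = 0.2645 m, θ = 132.8°: √(L² − r² sin²θ) = 0.25985 m.
v = −0.0673·122.5·0.73373·[1 + 0.0673·-0.67944/0.25985] = -4.9846 m/s.
|v| = 4.9846 m/s.

4.98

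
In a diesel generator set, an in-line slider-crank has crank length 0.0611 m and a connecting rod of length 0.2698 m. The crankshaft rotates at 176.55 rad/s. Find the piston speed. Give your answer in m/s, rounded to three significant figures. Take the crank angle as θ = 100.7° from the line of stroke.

10.1

ω = 176.6 rad/s
For an in-line slider-crank, x = r cosθ + √(L² − r² sin²θ), so v = −rω sinθ·[1 + r cosθ/√(L² − r² sin²θ)].
With r = 0.0611 m, L = 0.2698 m, θ = 100.7°: √(L² − r² sin²θ) = 0.26304 m.
v = −0.0611·176.6·0.98261·[1 + 0.0611·-0.18567/0.26304] = -10.143 m/s.
|v| = 10.143 m/s.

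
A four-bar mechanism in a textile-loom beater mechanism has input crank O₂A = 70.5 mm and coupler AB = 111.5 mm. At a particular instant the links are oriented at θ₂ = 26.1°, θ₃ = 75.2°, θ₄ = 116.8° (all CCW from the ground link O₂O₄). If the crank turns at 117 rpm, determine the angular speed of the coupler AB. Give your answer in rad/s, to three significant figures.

11.7

ω₂ = 12.25 rad/s (from 117 rpm).
Differentiating the loop-closure r₂e^{iθ₂}+r₃e^{iθ₃}=r₁+r₄e^{iθ₄} gives r₂ω₂e^{iθ₂}+r₃ω₃e^{iθ₃}=r₄ω₄e^{iθ₄}.
Eliminating the other unknown: ω₃ = r₂ω₂ sin(θ₄−θ₂) / [r₃ sin(θ₃−θ₄)].
Numerator sine = +0.99993; denominator sine = -0.66393.
Result = 0.0705·12.25·(+0.99993) / (0.1115·(-0.66393)) = -11.667 rad/s; magnitude 11.667 rad/s.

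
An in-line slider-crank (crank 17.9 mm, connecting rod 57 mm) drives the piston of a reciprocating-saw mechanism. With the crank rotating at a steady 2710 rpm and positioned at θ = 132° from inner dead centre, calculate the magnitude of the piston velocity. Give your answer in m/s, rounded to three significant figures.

2.96

ω = 2π·2710/60 = 283.8 rad/s
For an in-line slider-crank, x = r cosθ + √(L² − r² sin²θ), so v = −rω sinθ·[1 + r cosθ/√(L² − r² sin²θ)].
With r = 0.0179 m, L = 0.057 m, θ = 132°: √(L² − r² sin²θ) = 0.055426 m.
v = −0.0179·283.8·0.74314·[1 + 0.0179·-0.66913/0.055426] = -2.9593 m/s.
|v| = 2.9593 m/s.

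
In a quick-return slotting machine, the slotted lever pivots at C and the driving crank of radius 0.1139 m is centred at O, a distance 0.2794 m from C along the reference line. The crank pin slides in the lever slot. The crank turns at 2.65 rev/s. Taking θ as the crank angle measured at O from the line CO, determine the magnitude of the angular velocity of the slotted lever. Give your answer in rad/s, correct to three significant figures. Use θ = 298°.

ω = 16.65 rad/s (from 2.65 rev/s).
Crank pin A relative to C: A = (d + r cosθ, r sinθ); lever angle φ = atan2(r sinθ, d + r cosθ).
Differentiating tanφ: φ̇ = rω(d cosθ + r)/(d² + r² + 2dr cosθ).
d² + r² + 2dr cosθ = |CA|² = 0.120918 m²;  d cosθ + r = +0.24507 m.
|ω_lever| = |0.1139·16.65·+0.24507| / 0.120918 = 3.8437 rad/s.

3.84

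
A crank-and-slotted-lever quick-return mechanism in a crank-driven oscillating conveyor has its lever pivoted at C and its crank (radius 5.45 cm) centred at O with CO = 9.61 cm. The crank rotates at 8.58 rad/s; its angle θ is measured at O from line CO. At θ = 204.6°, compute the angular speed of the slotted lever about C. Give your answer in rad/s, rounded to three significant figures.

5.73

ω = 8.58 rad/s
Crank pin A relative to C: A = (d + r cosθ, r sinθ); lever angle φ = atan2(r sinθ, d + r cosθ).
Differentiating tanφ: φ̇ = rω(d cosθ + r)/(d² + r² + 2dr cosθ).
d² + r² + 2dr cosθ = |CA|² = 0.0026813 m²;  d cosθ + r = -0.032878 m.
|ω_lever| = |0.0545·8.58·-0.032878| / 0.0026813 = 5.7337 rad/s.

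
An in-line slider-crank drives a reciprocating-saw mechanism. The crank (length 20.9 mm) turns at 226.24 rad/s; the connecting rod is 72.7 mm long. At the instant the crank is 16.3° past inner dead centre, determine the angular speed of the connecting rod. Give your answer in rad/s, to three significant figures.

62.6

ω = 226.2 rad/s
The rod makes angle φ with the slider axis where L sinφ = r sinθ; differentiating, L cosφ·φ̇ = r ω cosθ.
L cosφ = √(L² − r² sin²θ) = 0.072463 m.
|ω_rod| = r ω |cosθ| / √(L² − r² sin²θ) = 0.0209·226.2·0.95981/0.072463 = 62.63 rad/s.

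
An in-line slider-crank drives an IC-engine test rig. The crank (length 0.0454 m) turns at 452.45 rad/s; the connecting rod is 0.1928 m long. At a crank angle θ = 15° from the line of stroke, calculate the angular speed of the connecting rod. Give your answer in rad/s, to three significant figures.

103

ω = 452.4 rad/s
The rod makes angle φ with the slider axis where L sinφ = r sinθ; differentiating, L cosφ·φ̇ = r ω cosθ.
L cosφ = √(L² − r² sin²θ) = 0.19244 m.
|ω_rod| = r ω |cosθ| / √(L² − r² sin²θ) = 0.0454·452.4·0.96593/0.19244 = 103.1 rad/s.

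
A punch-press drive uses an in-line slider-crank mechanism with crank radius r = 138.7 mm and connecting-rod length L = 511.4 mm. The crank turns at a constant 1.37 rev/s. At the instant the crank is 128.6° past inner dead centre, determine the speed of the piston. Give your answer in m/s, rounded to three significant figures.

0.772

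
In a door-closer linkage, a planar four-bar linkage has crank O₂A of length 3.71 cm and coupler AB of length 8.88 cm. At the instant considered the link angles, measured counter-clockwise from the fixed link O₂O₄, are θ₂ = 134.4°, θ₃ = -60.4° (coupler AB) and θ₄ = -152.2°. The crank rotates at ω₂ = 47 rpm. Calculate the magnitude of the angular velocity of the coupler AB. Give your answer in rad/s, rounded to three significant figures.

1.97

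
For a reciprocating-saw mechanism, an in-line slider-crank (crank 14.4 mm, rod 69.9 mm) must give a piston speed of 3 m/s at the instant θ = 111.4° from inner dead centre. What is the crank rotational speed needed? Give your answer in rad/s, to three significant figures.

242

For an in-line slider-crank, |v_piston| = rω|sinθ|·[1 + r cosθ/√(L² − r² sin²θ)].
With r = 0.0144 m, L = 0.0699 m, θ = 111.4°: the bracketed kinematic factor |dx/dθ| = 0.01238 m.
ω = v/|dx/dθ| = 3/0.01238 = 242.32 rad/s.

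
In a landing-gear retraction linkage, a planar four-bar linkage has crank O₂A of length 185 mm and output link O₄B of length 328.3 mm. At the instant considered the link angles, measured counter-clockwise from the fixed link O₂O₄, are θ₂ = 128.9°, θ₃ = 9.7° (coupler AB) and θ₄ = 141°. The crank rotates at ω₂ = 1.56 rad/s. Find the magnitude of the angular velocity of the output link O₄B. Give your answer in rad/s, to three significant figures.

ω₂ = 1.56 rad/s
Differentiating the loop-closure r₂e^{iθ₂}+r₃e^{iθ₃}=r₁+r₄e^{iθ₄} gives r₂ω₂e^{iθ₂}+r₃ω₃e^{iθ₃}=r₄ω₄e^{iθ₄}.
Eliminating the other unknown: ω₄ = r₂ω₂ sin(θ₂−θ₃) / [r₄ sin(θ₄−θ₃)].
Numerator sine = +0.87292; denominator sine = +0.75126.
Result = 0.185·1.56·(+0.87292) / (0.3283·(+0.75126)) = +1.0214 rad/s; magnitude 1.0214 rad/s.

1.02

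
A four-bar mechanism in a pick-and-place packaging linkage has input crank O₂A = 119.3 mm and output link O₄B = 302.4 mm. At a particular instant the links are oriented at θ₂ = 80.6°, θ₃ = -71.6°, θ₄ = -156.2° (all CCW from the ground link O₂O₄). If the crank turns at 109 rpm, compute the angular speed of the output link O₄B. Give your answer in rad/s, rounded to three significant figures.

ω₂ = 11.41 rad/s (from 109 rpm).
Differentiating the loop-closure r₂e^{iθ₂}+r₃e^{iθ₃}=r₁+r₄e^{iθ₄} gives r₂ω₂e^{iθ₂}+r₃ω₃e^{iθ₃}=r₄ω₄e^{iθ₄}.
Eliminating the other unknown: ω₄ = r₂ω₂ sin(θ₂−θ₃) / [r₄ sin(θ₄−θ₃)].
Numerator sine = +0.46639; denominator sine = -0.99556.
Result = 0.1193·11.41·(+0.46639) / (0.3024·(-0.99556)) = -2.1096 rad/s; magnitude 2.1096 rad/s.

2.11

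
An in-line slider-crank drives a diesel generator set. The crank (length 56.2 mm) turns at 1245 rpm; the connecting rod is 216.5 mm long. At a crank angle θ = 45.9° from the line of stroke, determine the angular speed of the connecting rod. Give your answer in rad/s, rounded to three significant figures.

24.0

ω = 130.4 rad/s (converted from 1245 rpm).
The rod makes angle φ with the slider axis where L sinφ = r sinθ; differentiating, L cosφ·φ̇ = r ω cosθ.
L cosφ = √(L² − r² sin²θ) = 0.21271 m.
|ω_rod| = r ω |cosθ| / √(L² − r² sin²θ) = 0.0562·130.4·0.69591/0.21271 = 23.972 rad/s.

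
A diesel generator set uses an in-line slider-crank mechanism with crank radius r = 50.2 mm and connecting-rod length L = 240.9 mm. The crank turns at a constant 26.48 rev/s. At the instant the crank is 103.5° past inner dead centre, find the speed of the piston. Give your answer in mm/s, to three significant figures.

7720

ω = 2π·26.5 = 166.4 rad/s
For an in-line slider-crank, x = r cosθ + √(L² − r² sin²θ), so v = −rω sinθ·[1 + r cosθ/√(L² − r² sin²θ)].
With r = 0.0502 m, L = 0.2409 m, θ = 103.5°: √(L² − r² sin²θ) = 0.2359 m.
v = −0.0502·166.4·0.97237·[1 + 0.0502·-0.23345/0.2359] = -7.718 m/s.
|v| = 7.718 m/s = 7718 mm/s.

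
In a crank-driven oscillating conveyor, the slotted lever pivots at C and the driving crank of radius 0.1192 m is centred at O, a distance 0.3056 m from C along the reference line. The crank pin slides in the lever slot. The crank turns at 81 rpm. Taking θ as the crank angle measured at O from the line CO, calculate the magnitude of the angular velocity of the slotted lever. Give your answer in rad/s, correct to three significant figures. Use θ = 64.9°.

1.82

ω = 8.482 rad/s (from 81 rpm).
Crank pin A relative to C: A = (d + r cosθ, r sinθ); lever angle φ = atan2(r sinθ, d + r cosθ).
Differentiating tanφ: φ̇ = rω(d cosθ + r)/(d² + r² + 2dr cosθ).
d² + r² + 2dr cosθ = |CA|² = 0.138505 m²;  d cosθ + r = +0.24884 m.
|ω_lever| = |0.1192·8.482·+0.24884| / 0.138505 = 1.8165 rad/s.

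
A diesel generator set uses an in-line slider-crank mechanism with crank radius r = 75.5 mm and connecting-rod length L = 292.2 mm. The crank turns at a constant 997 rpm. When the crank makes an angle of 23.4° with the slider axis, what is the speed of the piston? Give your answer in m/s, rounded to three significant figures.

ω = 2π·997/60 = 104.4 rad/s
For an in-line slider-crank, x = r cosθ + √(L² − r² sin²θ), so v = −rω sinθ·[1 + r cosθ/√(L² − r² sin²θ)].
With r = 0.0755 m, L = 0.2922 m, θ = 23.4°: √(L² − r² sin²θ) = 0.29066 m.
v = −0.0755·104.4·0.39715·[1 + 0.0755·0.91775/0.29066] = -3.8769 m/s.
|v| = 3.8769 m/s.

3.88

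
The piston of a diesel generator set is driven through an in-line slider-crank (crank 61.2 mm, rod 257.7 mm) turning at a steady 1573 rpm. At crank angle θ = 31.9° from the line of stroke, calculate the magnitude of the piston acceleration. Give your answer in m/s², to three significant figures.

1590

ω = 2π·1573/60 = 164.7 rad/s
x(θ) = r cosθ + √(L² − r² sin²θ); with ω constant, a = ω²·d²x/dθ².
d²x/dθ² = −r cosθ − r²(cos2θ)/√u − r⁴ sin²2θ/(4u^{3/2}),  u = L² − r² sin²θ = 0.0653634 m².
Substituting r = 0.0612 m, L = 0.2577 m, θ = 31.9°: d²x/dθ² = -0.058594 m.
a = ω²·d²x/dθ² = (164.7)²·(-0.058594) = -1589.9 m/s²;  |a| = 1589.9 m/s².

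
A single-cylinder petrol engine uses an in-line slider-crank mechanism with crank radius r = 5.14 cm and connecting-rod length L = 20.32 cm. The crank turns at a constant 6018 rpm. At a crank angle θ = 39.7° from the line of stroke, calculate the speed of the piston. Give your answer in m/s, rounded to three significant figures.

ω = 2π·6018/60 = 630.2 rad/s
For an in-line slider-crank, x = r cosθ + √(L² − r² sin²θ), so v = −rω sinθ·[1 + r cosθ/√(L² − r² sin²θ)].
With r = 0.0514 m, L = 0.2032 m, θ = 39.7°: √(L² − r² sin²θ) = 0.20053 m.
v = −0.0514·630.2·0.63877·[1 + 0.0514·0.76940/0.20053] = -24.772 m/s.
|v| = 24.772 m/s.

24.8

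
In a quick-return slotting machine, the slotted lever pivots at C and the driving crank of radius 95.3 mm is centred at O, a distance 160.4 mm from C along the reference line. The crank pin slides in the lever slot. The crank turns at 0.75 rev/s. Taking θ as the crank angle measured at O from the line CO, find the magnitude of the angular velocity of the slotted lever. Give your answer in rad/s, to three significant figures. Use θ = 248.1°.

ω = 4.712 rad/s (from 0.75 rev/s).
Crank pin A relative to C: A = (d + r cosθ, r sinθ); lever angle φ = atan2(r sinθ, d + r cosθ).
Differentiating tanφ: φ̇ = rω(d cosθ + r)/(d² + r² + 2dr cosθ).
d² + r² + 2dr cosθ = |CA|² = 0.0234072 m²;  d cosθ + r = +0.035473 m.
|ω_lever| = |0.0953·4.712·+0.035473| / 0.0234072 = 0.68058 rad/s.

0.681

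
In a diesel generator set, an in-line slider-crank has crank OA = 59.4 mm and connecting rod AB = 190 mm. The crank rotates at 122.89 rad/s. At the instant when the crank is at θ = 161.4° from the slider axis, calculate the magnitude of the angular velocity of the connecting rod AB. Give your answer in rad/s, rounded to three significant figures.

ω = 122.9 rad/s
The rod makes angle φ with the slider axis where L sinφ = r sinθ; differentiating, L cosφ·φ̇ = r ω cosθ.
L cosφ = √(L² − r² sin²θ) = 0.18905 m.
|ω_rod| = r ω |cosθ| / √(L² − r² sin²θ) = 0.0594·122.9·0.94777/0.18905 = 36.595 rad/s.

36.6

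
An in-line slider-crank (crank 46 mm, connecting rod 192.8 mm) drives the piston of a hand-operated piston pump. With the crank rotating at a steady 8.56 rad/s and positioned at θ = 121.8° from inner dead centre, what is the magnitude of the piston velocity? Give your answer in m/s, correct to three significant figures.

0.292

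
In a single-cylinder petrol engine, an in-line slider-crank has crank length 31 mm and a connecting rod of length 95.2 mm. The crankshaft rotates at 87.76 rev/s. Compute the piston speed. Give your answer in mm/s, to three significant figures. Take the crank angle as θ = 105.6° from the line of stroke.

14900

ω = 2π·87.8 = 551.4 rad/s
For an in-line slider-crank, x = r cosθ + √(L² − r² sin²θ), so v = −rω sinθ·[1 + r cosθ/√(L² − r² sin²θ)].
With r = 0.031 m, L = 0.0952 m, θ = 105.6°: √(L² − r² sin²θ) = 0.090397 m.
v = −0.031·551.4·0.96316·[1 + 0.031·-0.26892/0.090397] = -14.946 m/s.
|v| = 14.946 m/s = 14946 mm/s.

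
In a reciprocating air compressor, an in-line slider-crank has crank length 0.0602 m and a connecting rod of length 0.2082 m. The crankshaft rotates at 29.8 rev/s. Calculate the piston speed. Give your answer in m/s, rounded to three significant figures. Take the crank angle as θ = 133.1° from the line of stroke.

ω = 2π·29.8 = 187.2 rad/s
For an in-line slider-crank, x = r cosθ + √(L² − r² sin²θ), so v = −rω sinθ·[1 + r cosθ/√(L² − r² sin²θ)].
With r = 0.0602 m, L = 0.2082 m, θ = 133.1°: √(L² − r² sin²θ) = 0.20351 m.
v = −0.0602·187.2·0.73016·[1 + 0.0602·-0.68327/0.20351] = -6.5667 m/s.
|v| = 6.5667 m/s.

6.57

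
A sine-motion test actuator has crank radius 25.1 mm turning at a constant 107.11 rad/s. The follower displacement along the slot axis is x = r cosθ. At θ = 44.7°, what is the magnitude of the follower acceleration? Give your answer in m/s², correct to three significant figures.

205

ω = 107.1 rad/s
x = r cosθ ⇒ ẍ = −rω² cosθ (ω constant).
|a| = rω²|cosθ| = 0.0251·(107.1)²·|cos 44.7°| = 204.68 m/s².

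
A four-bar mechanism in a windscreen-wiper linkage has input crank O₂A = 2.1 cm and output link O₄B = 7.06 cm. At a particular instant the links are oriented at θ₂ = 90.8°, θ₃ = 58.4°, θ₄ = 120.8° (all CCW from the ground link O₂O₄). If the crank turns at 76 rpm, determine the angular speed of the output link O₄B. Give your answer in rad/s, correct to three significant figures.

1.43

ω₂ = 7.959 rad/s (from 76 rpm).
Differentiating the loop-closure r₂e^{iθ₂}+r₃e^{iθ₃}=r₁+r₄e^{iθ₄} gives r₂ω₂e^{iθ₂}+r₃ω₃e^{iθ₃}=r₄ω₄e^{iθ₄}.
Eliminating the other unknown: ω₄ = r₂ω₂ sin(θ₂−θ₃) / [r₄ sin(θ₄−θ₃)].
Numerator sine = +0.53583; denominator sine = +0.88620.
Result = 0.021·7.959·(+0.53583) / (0.0706·(+0.88620)) = +1.4314 rad/s; magnitude 1.4314 rad/s.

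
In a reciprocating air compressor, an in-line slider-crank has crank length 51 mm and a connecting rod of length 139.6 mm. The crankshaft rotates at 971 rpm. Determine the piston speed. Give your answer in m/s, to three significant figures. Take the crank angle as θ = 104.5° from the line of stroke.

ω = 2π·971/60 = 101.7 rad/s
For an in-line slider-crank, x = r cosθ + √(L² − r² sin²θ), so v = −rω sinθ·[1 + r cosθ/√(L² − r² sin²θ)].
With r = 0.051 m, L = 0.1396 m, θ = 104.5°: √(L² − r² sin²θ) = 0.13058 m.
v = −0.051·101.7·0.96815·[1 + 0.051·-0.25038/0.13058] = -4.5297 m/s.
|v| = 4.5297 m/s.

4.53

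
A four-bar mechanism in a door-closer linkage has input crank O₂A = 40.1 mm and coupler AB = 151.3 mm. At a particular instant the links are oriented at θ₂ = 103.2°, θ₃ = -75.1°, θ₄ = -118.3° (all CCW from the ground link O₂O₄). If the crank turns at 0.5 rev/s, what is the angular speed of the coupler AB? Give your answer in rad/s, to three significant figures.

ω₂ = 3.142 rad/s (from 0.5 rev/s).
Differentiating the loop-closure r₂e^{iθ₂}+r₃e^{iθ₃}=r₁+r₄e^{iθ₄} gives r₂ω₂e^{iθ₂}+r₃ω₃e^{iθ₃}=r₄ω₄e^{iθ₄}.
Eliminating the other unknown: ω₃ = r₂ω₂ sin(θ₄−θ₂) / [r₃ sin(θ₃−θ₄)].
Numerator sine = +0.66262; denominator sine = +0.68455.
Result = 0.0401·3.142·(+0.66262) / (0.1513·(+0.68455)) = +0.80597 rad/s; magnitude 0.80597 rad/s.

0.806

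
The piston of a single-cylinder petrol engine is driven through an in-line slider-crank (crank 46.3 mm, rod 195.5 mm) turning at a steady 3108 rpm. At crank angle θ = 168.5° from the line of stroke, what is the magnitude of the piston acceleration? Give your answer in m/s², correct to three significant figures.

3730

ω = 2π·3108/60 = 325.5 rad/s
x(θ) = r cosθ + √(L² − r² sin²θ); with ω constant, a = ω²·d²x/dθ².
d²x/dθ² = −r cosθ − r²(cos2θ)/√u − r⁴ sin²2θ/(4u^{3/2}),  u = L² − r² sin²θ = 0.038135 m².
Substituting r = 0.0463 m, L = 0.1955 m, θ = 168.5°: d²x/dθ² = +0.035242 m.
a = ω²·d²x/dθ² = (325.5)²·(+0.035242) = +3733.2 m/s²;  |a| = 3733.2 m/s².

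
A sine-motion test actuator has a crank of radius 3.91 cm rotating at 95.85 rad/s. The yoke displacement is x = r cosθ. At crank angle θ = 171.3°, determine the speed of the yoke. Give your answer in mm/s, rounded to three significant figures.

567

ω = 95.85 rad/s
x = r cosθ ⇒ ẋ = −rω sinθ.
|v| = rω|sinθ| = 0.0391·95.85·|sin 171.3°| = 0.56689 m/s = 566.89 mm/s.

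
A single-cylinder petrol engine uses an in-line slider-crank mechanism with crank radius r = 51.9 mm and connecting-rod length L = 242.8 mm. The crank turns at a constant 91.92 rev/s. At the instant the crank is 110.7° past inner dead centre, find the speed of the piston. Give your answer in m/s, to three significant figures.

25.9

ω = 2π·91.9 = 577.6 rad/s
For an in-line slider-crank, x = r cosθ + √(L² − r² sin²θ), so v = −rω sinθ·[1 + r cosθ/√(L² − r² sin²θ)].
With r = 0.0519 m, L = 0.2428 m, θ = 110.7°: √(L² − r² sin²θ) = 0.2379 m.
v = −0.0519·577.6·0.93544·[1 + 0.0519·-0.35347/0.2379] = -25.878 m/s.
|v| = 25.878 m/s.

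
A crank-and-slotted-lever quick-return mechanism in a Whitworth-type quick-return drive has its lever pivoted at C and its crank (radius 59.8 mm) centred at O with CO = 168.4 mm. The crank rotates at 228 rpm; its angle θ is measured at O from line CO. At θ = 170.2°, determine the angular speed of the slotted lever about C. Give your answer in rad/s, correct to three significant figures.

12.5

ω = 23.88 rad/s (from 228 rpm).
Crank pin A relative to C: A = (d + r cosθ, r sinθ); lever angle φ = atan2(r sinθ, d + r cosθ).
Differentiating tanφ: φ̇ = rω(d cosθ + r)/(d² + r² + 2dr cosθ).
d² + r² + 2dr cosθ = |CA|² = 0.0120879 m²;  d cosθ + r = -0.10614 m.
|ω_lever| = |0.0598·23.88·-0.10614| / 0.0120879 = 12.537 rad/s.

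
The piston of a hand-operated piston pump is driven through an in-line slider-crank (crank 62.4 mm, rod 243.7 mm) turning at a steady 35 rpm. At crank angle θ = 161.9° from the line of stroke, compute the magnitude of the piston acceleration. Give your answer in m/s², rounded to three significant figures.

ω = 2π·35/60 = 3.665 rad/s
x(θ) = r cosθ + √(L² − r² sin²θ); with ω constant, a = ω²·d²x/dθ².
d²x/dθ² = −r cosθ − r²(cos2θ)/√u − r⁴ sin²2θ/(4u^{3/2}),  u = L² − r² sin²θ = 0.0590139 m².
Substituting r = 0.0624 m, L = 0.2437 m, θ = 161.9°: d²x/dθ² = +0.046286 m.
a = ω²·d²x/dθ² = (3.665)²·(+0.046286) = +0.62178 m/s²;  |a| = 0.62178 m/s².

0.622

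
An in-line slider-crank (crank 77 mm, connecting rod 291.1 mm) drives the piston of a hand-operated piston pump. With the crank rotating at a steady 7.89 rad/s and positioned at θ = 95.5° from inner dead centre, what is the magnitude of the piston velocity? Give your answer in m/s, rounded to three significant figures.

0.589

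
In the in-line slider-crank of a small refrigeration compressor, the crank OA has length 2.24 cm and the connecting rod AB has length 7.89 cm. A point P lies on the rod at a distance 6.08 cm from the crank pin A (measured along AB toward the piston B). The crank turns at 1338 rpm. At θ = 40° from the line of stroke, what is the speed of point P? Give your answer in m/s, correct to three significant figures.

ω = 140.1 rad/s.  Crank-pin speed |V_A| = rω = 3.1386 m/s, perpendicular to OA.
Rod angle: sinφ = −(r/L) sinθ ⇒ φ = -10.515°; ω_rod = −rω cosθ/√(L²−r²sin²θ) = -30.993 rad/s.
V_P = V_A + ω_rod × AP, with AP = 0.0608 m along the rod.
Components: V_Px = −rω sinθ − a·ω_rod·sinφ = -2.3613 m/s;  V_Py = rω cosθ + a·ω_rod·cosφ = +0.55155 m/s.
|V_P| = √(V_Px² + V_Py²) = 2.4249 m/s.

2.42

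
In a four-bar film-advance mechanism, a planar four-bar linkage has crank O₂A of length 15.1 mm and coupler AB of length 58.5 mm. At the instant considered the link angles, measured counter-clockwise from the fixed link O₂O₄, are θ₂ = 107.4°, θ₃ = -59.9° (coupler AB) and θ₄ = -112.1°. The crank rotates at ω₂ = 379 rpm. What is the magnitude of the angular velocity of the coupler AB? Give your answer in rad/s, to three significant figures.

ω₂ = 39.69 rad/s (from 379 rpm).
Differentiating the loop-closure r₂e^{iθ₂}+r₃e^{iθ₃}=r₁+r₄e^{iθ₄} gives r₂ω₂e^{iθ₂}+r₃ω₃e^{iθ₃}=r₄ω₄e^{iθ₄}.
Eliminating the other unknown: ω₃ = r₂ω₂ sin(θ₄−θ₂) / [r₃ sin(θ₃−θ₄)].
Numerator sine = +0.63608; denominator sine = +0.79016.
Result = 0.0151·39.69·(+0.63608) / (0.0585·(+0.79016)) = +8.2468 rad/s; magnitude 8.2468 rad/s.

8.25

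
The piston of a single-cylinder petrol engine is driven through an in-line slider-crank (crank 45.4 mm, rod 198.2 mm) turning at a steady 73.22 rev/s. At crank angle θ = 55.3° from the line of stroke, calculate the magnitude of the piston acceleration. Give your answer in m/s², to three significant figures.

4710

ω = 2π·73.2 = 460.1 rad/s
x(θ) = r cosθ + √(L² − r² sin²θ); with ω constant, a = ω²·d²x/dθ².
d²x/dθ² = −r cosθ − r²(cos2θ)/√u − r⁴ sin²2θ/(4u^{3/2}),  u = L² − r² sin²θ = 0.0378901 m².
Substituting r = 0.0454 m, L = 0.1982 m, θ = 55.3°: d²x/dθ² = -0.022246 m.
a = ω²·d²x/dθ² = (460.1)²·(-0.022246) = -4708.3 m/s²;  |a| = 4708.3 m/s².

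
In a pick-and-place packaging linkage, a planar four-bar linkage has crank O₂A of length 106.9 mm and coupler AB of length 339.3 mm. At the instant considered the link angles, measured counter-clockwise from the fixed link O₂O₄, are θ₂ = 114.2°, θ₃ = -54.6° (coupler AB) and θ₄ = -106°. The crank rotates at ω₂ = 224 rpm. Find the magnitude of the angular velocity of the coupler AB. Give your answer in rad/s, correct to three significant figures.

ω₂ = 23.46 rad/s (from 224 rpm).
Differentiating the loop-closure r₂e^{iθ₂}+r₃e^{iθ₃}=r₁+r₄e^{iθ₄} gives r₂ω₂e^{iθ₂}+r₃ω₃e^{iθ₃}=r₄ω₄e^{iθ₄}.
Eliminating the other unknown: ω₃ = r₂ω₂ sin(θ₄−θ₂) / [r₃ sin(θ₃−θ₄)].
Numerator sine = +0.64546; denominator sine = +0.78152.
Result = 0.1069·23.46·(+0.64546) / (0.3393·(+0.78152)) = +6.1038 rad/s; magnitude 6.1038 rad/s.

6.10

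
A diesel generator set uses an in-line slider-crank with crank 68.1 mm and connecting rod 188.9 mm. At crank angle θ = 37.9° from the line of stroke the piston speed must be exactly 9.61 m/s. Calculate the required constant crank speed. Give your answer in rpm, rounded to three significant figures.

1700

For an in-line slider-crank, |v_piston| = rω|sinθ|·[1 + r cosθ/√(L² − r² sin²θ)].
With r = 0.0681 m, L = 0.1889 m, θ = 37.9°: the bracketed kinematic factor |dx/dθ| = 0.054036 m.
ω = v/|dx/dθ| = 9.61/0.054036 = 177.84 rad/s.
N = 60ω/(2π) = 1698.3 rpm.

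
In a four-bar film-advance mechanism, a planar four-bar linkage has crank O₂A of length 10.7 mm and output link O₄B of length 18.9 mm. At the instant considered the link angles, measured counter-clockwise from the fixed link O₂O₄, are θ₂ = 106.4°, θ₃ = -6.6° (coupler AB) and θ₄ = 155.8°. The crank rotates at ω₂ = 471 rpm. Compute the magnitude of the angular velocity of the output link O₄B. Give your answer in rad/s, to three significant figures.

85.0

ω₂ = 49.32 rad/s (from 471 rpm).
Differentiating the loop-closure r₂e^{iθ₂}+r₃e^{iθ₃}=r₁+r₄e^{iθ₄} gives r₂ω₂e^{iθ₂}+r₃ω₃e^{iθ₃}=r₄ω₄e^{iθ₄}.
Eliminating the other unknown: ω₄ = r₂ω₂ sin(θ₂−θ₃) / [r₄ sin(θ₄−θ₃)].
Numerator sine = +0.92050; denominator sine = +0.30237.
Result = 0.0107·49.32·(+0.92050) / (0.0189·(+0.30237)) = +85.008 rad/s; magnitude 85.008 rad/s.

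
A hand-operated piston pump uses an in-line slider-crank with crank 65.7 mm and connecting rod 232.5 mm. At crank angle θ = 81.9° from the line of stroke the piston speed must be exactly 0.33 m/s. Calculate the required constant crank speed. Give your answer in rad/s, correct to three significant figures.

For an in-line slider-crank, |v_piston| = rω|sinθ|·[1 + r cosθ/√(L² − r² sin²θ)].
With r = 0.0657 m, L = 0.2325 m, θ = 81.9°: the bracketed kinematic factor |dx/dθ| = 0.067742 m.
ω = v/|dx/dθ| = 0.33/0.067742 = 4.8714 rad/s.

4.87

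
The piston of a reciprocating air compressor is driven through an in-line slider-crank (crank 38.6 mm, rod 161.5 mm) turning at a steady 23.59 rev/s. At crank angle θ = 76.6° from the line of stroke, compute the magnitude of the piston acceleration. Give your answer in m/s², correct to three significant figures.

11.2

ω = 2π·23.6 = 148.2 rad/s
x(θ) = r cosθ + √(L² − r² sin²θ); with ω constant, a = ω²·d²x/dθ².
d²x/dθ² = −r cosθ − r²(cos2θ)/√u − r⁴ sin²2θ/(4u^{3/2}),  u = L² − r² sin²θ = 0.0246723 m².
Substituting r = 0.0386 m, L = 0.1615 m, θ = 76.6°: d²x/dθ² = -0.00050778 m.
a = ω²·d²x/dθ² = (148.2)²·(-0.00050778) = -11.155 m/s²;  |a| = 11.155 m/s².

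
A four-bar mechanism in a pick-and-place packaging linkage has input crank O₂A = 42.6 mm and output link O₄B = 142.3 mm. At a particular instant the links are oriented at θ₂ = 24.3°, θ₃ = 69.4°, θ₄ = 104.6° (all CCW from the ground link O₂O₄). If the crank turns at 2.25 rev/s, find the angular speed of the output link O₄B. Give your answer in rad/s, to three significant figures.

5.20

ω₂ = 14.14 rad/s (from 2.25 rev/s).
Differentiating the loop-closure r₂e^{iθ₂}+r₃e^{iθ₃}=r₁+r₄e^{iθ₄} gives r₂ω₂e^{iθ₂}+r₃ω₃e^{iθ₃}=r₄ω₄e^{iθ₄}.
Eliminating the other unknown: ω₄ = r₂ω₂ sin(θ₂−θ₃) / [r₄ sin(θ₄−θ₃)].
Numerator sine = -0.70834; denominator sine = +0.57643.
Result = 0.0426·14.14·(-0.70834) / (0.1423·(+0.57643)) = -5.2007 rad/s; magnitude 5.2007 rad/s.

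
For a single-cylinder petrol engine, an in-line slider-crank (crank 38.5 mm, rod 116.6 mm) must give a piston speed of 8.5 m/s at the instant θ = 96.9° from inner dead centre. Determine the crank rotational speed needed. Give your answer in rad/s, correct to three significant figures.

232

For an in-line slider-crank, |v_piston| = rω|sinθ|·[1 + r cosθ/√(L² − r² sin²θ)].
With r = 0.0385 m, L = 0.1166 m, θ = 96.9°: the bracketed kinematic factor |dx/dθ| = 0.036616 m.
ω = v/|dx/dθ| = 8.5/0.036616 = 232.14 rad/s.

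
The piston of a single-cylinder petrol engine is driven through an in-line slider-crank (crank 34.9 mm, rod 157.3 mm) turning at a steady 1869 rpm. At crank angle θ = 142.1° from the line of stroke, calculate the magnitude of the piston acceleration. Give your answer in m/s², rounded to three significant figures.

978

ω = 2π·1869/60 = 195.7 rad/s
x(θ) = r cosθ + √(L² − r² sin²θ); with ω constant, a = ω²·d²x/dθ².
d²x/dθ² = −r cosθ − r²(cos2θ)/√u − r⁴ sin²2θ/(4u^{3/2}),  u = L² − r² sin²θ = 0.0242837 m².
Substituting r = 0.0349 m, L = 0.1573 m, θ = 142.1°: d²x/dθ² = +0.02553 m.
a = ω²·d²x/dθ² = (195.7)²·(+0.02553) = +977.96 m/s²;  |a| = 977.96 m/s².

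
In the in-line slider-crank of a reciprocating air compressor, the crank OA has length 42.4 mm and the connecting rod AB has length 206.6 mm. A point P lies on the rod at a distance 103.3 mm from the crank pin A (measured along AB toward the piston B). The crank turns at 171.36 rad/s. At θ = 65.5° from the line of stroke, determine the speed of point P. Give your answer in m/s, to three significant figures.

7.06

ω = 171.4 rad/s.  Crank-pin speed |V_A| = rω = 7.2657 m/s, perpendicular to OA.
Rod angle: sinφ = −(r/L) sinθ ⇒ φ = -10.763°; ω_rod = −rω cosθ/√(L²−r²sin²θ) = -14.845 rad/s.
V_P = V_A + ω_rod × AP, with AP = 0.1033 m along the rod.
Components: V_Px = −rω sinθ − a·ω_rod·sinφ = -6.8979 m/s;  V_Py = rω cosθ + a·ω_rod·cosφ = +1.5065 m/s.
|V_P| = √(V_Px² + V_Py²) = 7.0604 m/s.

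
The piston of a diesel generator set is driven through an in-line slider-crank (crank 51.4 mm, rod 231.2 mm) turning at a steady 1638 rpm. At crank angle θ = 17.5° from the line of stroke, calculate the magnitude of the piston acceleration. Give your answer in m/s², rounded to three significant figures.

ω = 2π·1638/60 = 171.5 rad/s
x(θ) = r cosθ + √(L² − r² sin²θ); with ω constant, a = ω²·d²x/dθ².
d²x/dθ² = −r cosθ − r²(cos2θ)/√u − r⁴ sin²2θ/(4u^{3/2}),  u = L² − r² sin²θ = 0.0532145 m².
Substituting r = 0.0514 m, L = 0.2312 m, θ = 17.5°: d²x/dθ² = -0.058449 m.
a = ω²·d²x/dθ² = (171.5)²·(-0.058449) = -1719.7 m/s²;  |a| = 1719.7 m/s².

1720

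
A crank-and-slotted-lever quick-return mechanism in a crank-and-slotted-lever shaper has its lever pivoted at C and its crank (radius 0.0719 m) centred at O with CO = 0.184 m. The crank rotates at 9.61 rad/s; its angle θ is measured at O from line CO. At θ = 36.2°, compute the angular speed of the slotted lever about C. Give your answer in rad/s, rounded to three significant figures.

2.52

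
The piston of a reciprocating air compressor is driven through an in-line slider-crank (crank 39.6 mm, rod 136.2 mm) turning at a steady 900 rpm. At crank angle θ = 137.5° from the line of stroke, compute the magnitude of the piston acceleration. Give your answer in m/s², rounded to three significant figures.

248

ω = 2π·900/60 = 94.25 rad/s
x(θ) = r cosθ + √(L² − r² sin²θ); with ω constant, a = ω²·d²x/dθ².
d²x/dθ² = −r cosθ − r²(cos2θ)/√u − r⁴ sin²2θ/(4u^{3/2}),  u = L² − r² sin²θ = 0.0178347 m².
Substituting r = 0.0396 m, L = 0.1362 m, θ = 137.5°: d²x/dθ² = +0.027917 m.
a = ω²·d²x/dθ² = (94.25)²·(+0.027917) = +247.97 m/s²;  |a| = 247.97 m/s².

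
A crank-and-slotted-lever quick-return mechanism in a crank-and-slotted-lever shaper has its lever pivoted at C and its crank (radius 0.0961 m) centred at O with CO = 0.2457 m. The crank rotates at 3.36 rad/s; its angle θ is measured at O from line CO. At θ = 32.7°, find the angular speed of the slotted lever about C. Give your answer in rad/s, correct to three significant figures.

ω = 3.36 rad/s
Crank pin A relative to C: A = (d + r cosθ, r sinθ); lever angle φ = atan2(r sinθ, d + r cosθ).
Differentiating tanφ: φ̇ = rω(d cosθ + r)/(d² + r² + 2dr cosθ).
d² + r² + 2dr cosθ = |CA|² = 0.109343 m²;  d cosθ + r = +0.30286 m.
|ω_lever| = |0.0961·3.36·+0.30286| / 0.109343 = 0.89436 rad/s.

0.894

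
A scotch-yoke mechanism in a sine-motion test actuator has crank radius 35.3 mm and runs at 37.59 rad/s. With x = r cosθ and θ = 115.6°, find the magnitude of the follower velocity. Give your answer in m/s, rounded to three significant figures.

ω = 37.59 rad/s
x = r cosθ ⇒ ẋ = −rω sinθ.
|v| = rω|sinθ| = 0.0353·37.59·|sin 115.6°| = 1.1967 m/s.

1.20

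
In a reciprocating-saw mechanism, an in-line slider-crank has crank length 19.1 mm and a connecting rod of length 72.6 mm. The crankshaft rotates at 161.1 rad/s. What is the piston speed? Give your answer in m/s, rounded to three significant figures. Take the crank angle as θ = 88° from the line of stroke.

ω = 161.1 rad/s
For an in-line slider-crank, x = r cosθ + √(L² − r² sin²θ), so v = −rω sinθ·[1 + r cosθ/√(L² − r² sin²θ)].
With r = 0.0191 m, L = 0.0726 m, θ = 88°: √(L² − r² sin²θ) = 0.070046 m.
v = −0.0191·161.1·0.99939·[1 + 0.0191·0.03490/0.070046] = -3.1044 m/s.
|v| = 3.1044 m/s.

3.10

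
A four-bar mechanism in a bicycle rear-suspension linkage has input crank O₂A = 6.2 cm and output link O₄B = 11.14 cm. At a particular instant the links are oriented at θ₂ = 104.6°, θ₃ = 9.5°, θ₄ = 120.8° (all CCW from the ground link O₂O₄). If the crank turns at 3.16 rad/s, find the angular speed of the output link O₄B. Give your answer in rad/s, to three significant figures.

1.88

ω₂ = 3.16 rad/s
Differentiating the loop-closure r₂e^{iθ₂}+r₃e^{iθ₃}=r₁+r₄e^{iθ₄} gives r₂ω₂e^{iθ₂}+r₃ω₃e^{iθ₃}=r₄ω₄e^{iθ₄}.
Eliminating the other unknown: ω₄ = r₂ω₂ sin(θ₂−θ₃) / [r₄ sin(θ₄−θ₃)].
Numerator sine = +0.99604; denominator sine = +0.93169.
Result = 0.062·3.16·(+0.99604) / (0.1114·(+0.93169)) = +1.8802 rad/s; magnitude 1.8802 rad/s.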